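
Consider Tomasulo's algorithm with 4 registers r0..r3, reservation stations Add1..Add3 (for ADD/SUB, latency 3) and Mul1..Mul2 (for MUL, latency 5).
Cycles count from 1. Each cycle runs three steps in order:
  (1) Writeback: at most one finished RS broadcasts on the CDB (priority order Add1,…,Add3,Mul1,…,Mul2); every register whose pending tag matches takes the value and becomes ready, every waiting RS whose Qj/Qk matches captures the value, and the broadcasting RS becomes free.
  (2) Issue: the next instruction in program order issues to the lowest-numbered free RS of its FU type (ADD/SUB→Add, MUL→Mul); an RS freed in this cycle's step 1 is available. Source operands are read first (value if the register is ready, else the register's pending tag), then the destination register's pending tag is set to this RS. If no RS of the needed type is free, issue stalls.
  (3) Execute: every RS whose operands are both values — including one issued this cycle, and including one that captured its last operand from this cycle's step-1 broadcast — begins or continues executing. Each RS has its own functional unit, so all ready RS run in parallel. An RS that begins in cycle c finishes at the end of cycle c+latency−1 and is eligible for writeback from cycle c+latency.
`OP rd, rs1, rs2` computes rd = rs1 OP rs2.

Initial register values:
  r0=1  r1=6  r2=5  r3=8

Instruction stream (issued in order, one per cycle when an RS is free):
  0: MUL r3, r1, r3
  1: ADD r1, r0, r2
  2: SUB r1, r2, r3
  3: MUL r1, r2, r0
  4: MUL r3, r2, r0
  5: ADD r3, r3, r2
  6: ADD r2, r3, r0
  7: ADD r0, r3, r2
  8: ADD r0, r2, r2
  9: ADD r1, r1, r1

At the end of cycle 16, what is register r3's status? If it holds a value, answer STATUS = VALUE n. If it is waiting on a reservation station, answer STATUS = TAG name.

STATUS = VALUE 10

cycle 1: issue MUL r3<-Mul1 // r0:1,r1:6,r2:5,r3:Mul1
cycle 2: issue ADD r1<-Add1 // r0:1,r1:Add1,r2:5,r3:Mul1
cycle 3: issue SUB r1<-Add2 // r0:1,r1:Add2,r2:5,r3:Mul1
cycle 4: issue MUL r1<-Mul2 // r0:1,r1:Mul2,r2:5,r3:Mul1
cycle 5: CDB Add1=6; stall // r0:1,r1:Mul2,r2:5,r3:Mul1
cycle 6: CDB Mul1=48; issue MUL r3<-Mul1 // r0:1,r1:Mul2,r2:5,r3:Mul1
cycle 7: issue ADD r3<-Add1 // r0:1,r1:Mul2,r2:5,r3:Add1
cycle 8: issue ADD r2<-Add3 // r0:1,r1:Mul2,r2:Add3,r3:Add1
cycle 9: CDB Add2=-43; issue ADD r0<-Add2 // r0:Add2,r1:Mul2,r2:Add3,r3:Add1
cycle 10: CDB Mul2=5; stall // r0:Add2,r1:5,r2:Add3,r3:Add1
cycle 11: CDB Mul1=5; stall // r0:Add2,r1:5,r2:Add3,r3:Add1
cycle 12: stall // r0:Add2,r1:5,r2:Add3,r3:Add1
cycle 13: stall // r0:Add2,r1:5,r2:Add3,r3:Add1
cycle 14: CDB Add1=10; issue ADD r0<-Add1 // r0:Add1,r1:5,r2:Add3,r3:10
cycle 15: stall // r0:Add1,r1:5,r2:Add3,r3:10
cycle 16: stall // r0:Add1,r1:5,r2:Add3,r3:10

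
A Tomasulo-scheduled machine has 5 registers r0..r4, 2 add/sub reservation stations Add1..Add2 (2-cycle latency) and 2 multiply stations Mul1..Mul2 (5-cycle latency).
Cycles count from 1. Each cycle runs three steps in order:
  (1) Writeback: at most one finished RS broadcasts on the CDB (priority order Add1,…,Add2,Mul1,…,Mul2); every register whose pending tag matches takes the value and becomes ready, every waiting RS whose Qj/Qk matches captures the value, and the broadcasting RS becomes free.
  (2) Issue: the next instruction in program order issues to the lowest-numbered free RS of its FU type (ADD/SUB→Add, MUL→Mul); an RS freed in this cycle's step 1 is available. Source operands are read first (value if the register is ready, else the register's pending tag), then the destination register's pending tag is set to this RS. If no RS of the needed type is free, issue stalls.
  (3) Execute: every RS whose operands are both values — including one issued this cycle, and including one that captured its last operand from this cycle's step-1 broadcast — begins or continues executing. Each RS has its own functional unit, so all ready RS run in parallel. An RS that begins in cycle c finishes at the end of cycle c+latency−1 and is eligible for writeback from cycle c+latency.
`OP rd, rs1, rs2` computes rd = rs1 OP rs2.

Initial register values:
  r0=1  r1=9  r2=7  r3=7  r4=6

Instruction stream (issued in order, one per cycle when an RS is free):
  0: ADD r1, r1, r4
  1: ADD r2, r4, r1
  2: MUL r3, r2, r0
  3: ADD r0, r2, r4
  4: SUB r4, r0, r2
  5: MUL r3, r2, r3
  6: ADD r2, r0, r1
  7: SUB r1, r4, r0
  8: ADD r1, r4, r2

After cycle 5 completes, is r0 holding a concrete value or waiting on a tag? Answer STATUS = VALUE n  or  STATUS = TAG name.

cycle 1: issue ADD r1<-Add1 // r0:1,r1:Add1,r2:7,r3:7,r4:6
cycle 2: issue ADD r2<-Add2 // r0:1,r1:Add1,r2:Add2,r3:7,r4:6
cycle 3: CDB Add1=15; issue MUL r3<-Mul1 // r0:1,r1:15,r2:Add2,r3:Mul1,r4:6
cycle 4: issue ADD r0<-Add1 // r0:Add1,r1:15,r2:Add2,r3:Mul1,r4:6
cycle 5: CDB Add2=21; issue SUB r4<-Add2 // r0:Add1,r1:15,r2:21,r3:Mul1,r4:Add2

STATUS = TAG Add1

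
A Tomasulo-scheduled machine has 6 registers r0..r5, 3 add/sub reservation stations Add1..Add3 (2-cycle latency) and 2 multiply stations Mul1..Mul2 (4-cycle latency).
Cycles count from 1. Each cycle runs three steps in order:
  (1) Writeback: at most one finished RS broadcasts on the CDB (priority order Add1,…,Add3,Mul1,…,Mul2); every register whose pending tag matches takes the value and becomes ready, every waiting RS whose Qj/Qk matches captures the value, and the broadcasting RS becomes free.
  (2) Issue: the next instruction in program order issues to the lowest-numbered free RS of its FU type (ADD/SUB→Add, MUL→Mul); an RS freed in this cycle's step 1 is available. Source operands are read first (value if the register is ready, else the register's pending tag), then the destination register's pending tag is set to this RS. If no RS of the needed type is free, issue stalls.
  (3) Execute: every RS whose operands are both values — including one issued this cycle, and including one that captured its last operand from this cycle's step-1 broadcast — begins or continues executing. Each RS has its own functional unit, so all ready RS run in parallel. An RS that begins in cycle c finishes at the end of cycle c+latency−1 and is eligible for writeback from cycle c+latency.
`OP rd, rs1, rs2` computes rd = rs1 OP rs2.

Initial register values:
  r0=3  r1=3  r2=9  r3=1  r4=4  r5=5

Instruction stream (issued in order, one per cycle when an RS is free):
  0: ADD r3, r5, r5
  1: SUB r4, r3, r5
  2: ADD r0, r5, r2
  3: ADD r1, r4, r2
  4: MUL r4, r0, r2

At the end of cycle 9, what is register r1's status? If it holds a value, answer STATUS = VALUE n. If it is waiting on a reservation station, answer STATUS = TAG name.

  c1: issue ADD r3<-Add1  regs: r0:3,r1:3,r2:9,r3:Add1,r4:4,r5:5
  c2: issue SUB r4<-Add2  regs: r0:3,r1:3,r2:9,r3:Add1,r4:Add2,r5:5
  c3: CDB Add1=10; issue ADD r0<-Add1  regs: r0:Add1,r1:3,r2:9,r3:10,r4:Add2,r5:5
  c4: issue ADD r1<-Add3  regs: r0:Add1,r1:Add3,r2:9,r3:10,r4:Add2,r5:5
  c5: CDB Add1=14; issue MUL r4<-Mul1  regs: r0:14,r1:Add3,r2:9,r3:10,r4:Mul1,r5:5
  c6: CDB Add2=5  regs: r0:14,r1:Add3,r2:9,r3:10,r4:Mul1,r5:5
  c7: -  regs: r0:14,r1:Add3,r2:9,r3:10,r4:Mul1,r5:5
  c8: CDB Add3=14  regs: r0:14,r1:14,r2:9,r3:10,r4:Mul1,r5:5
  c9: CDB Mul1=126  regs: r0:14,r1:14,r2:9,r3:10,r4:126,r5:5

STATUS = VALUE 14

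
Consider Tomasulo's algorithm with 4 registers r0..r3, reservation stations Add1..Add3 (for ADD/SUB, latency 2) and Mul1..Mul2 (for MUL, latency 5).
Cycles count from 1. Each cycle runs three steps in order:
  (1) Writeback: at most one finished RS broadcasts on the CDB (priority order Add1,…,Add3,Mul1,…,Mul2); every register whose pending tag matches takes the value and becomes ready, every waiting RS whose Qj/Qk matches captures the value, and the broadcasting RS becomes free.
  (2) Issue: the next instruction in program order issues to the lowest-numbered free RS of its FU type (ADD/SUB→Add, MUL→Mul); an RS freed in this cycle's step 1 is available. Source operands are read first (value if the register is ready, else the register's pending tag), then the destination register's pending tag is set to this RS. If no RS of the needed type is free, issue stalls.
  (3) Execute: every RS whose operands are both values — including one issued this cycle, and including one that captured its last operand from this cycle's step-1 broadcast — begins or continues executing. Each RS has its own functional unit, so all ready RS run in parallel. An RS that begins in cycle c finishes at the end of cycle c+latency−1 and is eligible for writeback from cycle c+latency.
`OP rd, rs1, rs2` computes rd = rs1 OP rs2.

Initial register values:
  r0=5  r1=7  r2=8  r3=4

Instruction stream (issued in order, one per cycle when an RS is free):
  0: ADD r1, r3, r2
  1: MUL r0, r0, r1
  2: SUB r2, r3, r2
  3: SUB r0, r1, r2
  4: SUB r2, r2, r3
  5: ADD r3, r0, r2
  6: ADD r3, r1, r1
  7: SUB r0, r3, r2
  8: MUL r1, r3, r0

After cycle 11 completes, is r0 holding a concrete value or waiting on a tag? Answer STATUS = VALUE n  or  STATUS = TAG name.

STATUS = VALUE 32

cycle 1: issue ADD r1<-Add1 // r0:5,r1:Add1,r2:8,r3:4
cycle 2: issue MUL r0<-Mul1 // r0:Mul1,r1:Add1,r2:8,r3:4
cycle 3: CDB Add1=12; issue SUB r2<-Add1 // r0:Mul1,r1:12,r2:Add1,r3:4
cycle 4: issue SUB r0<-Add2 // r0:Add2,r1:12,r2:Add1,r3:4
cycle 5: CDB Add1=-4; issue SUB r2<-Add1 // r0:Add2,r1:12,r2:Add1,r3:4
cycle 6: issue ADD r3<-Add3 // r0:Add2,r1:12,r2:Add1,r3:Add3
cycle 7: CDB Add1=-8; issue ADD r3<-Add1 // r0:Add2,r1:12,r2:-8,r3:Add1
cycle 8: CDB Add2=16; issue SUB r0<-Add2 // r0:Add2,r1:12,r2:-8,r3:Add1
cycle 9: CDB Add1=24; issue MUL r1<-Mul2 // r0:Add2,r1:Mul2,r2:-8,r3:24
cycle 10: CDB Add3=8 // r0:Add2,r1:Mul2,r2:-8,r3:24
cycle 11: CDB Add2=32 // r0:32,r1:Mul2,r2:-8,r3:24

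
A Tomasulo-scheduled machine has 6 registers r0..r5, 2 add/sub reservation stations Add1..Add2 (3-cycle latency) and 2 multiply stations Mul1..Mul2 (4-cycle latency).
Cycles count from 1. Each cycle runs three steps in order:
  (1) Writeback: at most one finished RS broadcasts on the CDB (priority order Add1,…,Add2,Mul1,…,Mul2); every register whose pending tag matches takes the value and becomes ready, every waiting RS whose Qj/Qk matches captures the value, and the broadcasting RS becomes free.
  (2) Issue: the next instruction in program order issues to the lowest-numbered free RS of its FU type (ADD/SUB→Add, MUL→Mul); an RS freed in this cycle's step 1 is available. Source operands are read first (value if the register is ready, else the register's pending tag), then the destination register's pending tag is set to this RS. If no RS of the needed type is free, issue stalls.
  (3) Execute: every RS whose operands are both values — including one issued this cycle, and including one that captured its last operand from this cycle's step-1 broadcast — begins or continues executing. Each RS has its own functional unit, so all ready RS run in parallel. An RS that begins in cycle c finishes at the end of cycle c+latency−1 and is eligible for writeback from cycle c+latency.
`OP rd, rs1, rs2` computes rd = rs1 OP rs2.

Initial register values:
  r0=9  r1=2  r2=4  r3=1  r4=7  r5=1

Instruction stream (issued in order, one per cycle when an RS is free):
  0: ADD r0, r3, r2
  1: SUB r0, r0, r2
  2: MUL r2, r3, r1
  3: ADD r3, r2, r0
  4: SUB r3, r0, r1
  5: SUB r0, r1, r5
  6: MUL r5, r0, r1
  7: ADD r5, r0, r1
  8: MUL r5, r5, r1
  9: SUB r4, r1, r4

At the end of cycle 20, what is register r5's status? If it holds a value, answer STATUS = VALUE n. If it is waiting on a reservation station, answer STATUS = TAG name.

STATUS = VALUE 6

cycle 1: issue ADD r0<-Add1 // r0:Add1,r1:2,r2:4,r3:1,r4:7,r5:1
cycle 2: issue SUB r0<-Add2 // r0:Add2,r1:2,r2:4,r3:1,r4:7,r5:1
cycle 3: issue MUL r2<-Mul1 // r0:Add2,r1:2,r2:Mul1,r3:1,r4:7,r5:1
cycle 4: CDB Add1=5; issue ADD r3<-Add1 // r0:Add2,r1:2,r2:Mul1,r3:Add1,r4:7,r5:1
cycle 5: stall // r0:Add2,r1:2,r2:Mul1,r3:Add1,r4:7,r5:1
cycle 6: stall // r0:Add2,r1:2,r2:Mul1,r3:Add1,r4:7,r5:1
cycle 7: CDB Add2=1; issue SUB r3<-Add2 // r0:1,r1:2,r2:Mul1,r3:Add2,r4:7,r5:1
cycle 8: CDB Mul1=2; stall // r0:1,r1:2,r2:2,r3:Add2,r4:7,r5:1
cycle 9: stall // r0:1,r1:2,r2:2,r3:Add2,r4:7,r5:1
cycle 10: CDB Add2=-1; issue SUB r0<-Add2 // r0:Add2,r1:2,r2:2,r3:-1,r4:7,r5:1
cycle 11: CDB Add1=3; issue MUL r5<-Mul1 // r0:Add2,r1:2,r2:2,r3:-1,r4:7,r5:Mul1
cycle 12: issue ADD r5<-Add1 // r0:Add2,r1:2,r2:2,r3:-1,r4:7,r5:Add1
cycle 13: CDB Add2=1; issue MUL r5<-Mul2 // r0:1,r1:2,r2:2,r3:-1,r4:7,r5:Mul2
cycle 14: issue SUB r4<-Add2 // r0:1,r1:2,r2:2,r3:-1,r4:Add2,r5:Mul2
cycle 15: - // r0:1,r1:2,r2:2,r3:-1,r4:Add2,r5:Mul2
cycle 16: CDB Add1=3 // r0:1,r1:2,r2:2,r3:-1,r4:Add2,r5:Mul2
cycle 17: CDB Add2=-5 // r0:1,r1:2,r2:2,r3:-1,r4:-5,r5:Mul2
cycle 18: CDB Mul1=2 // r0:1,r1:2,r2:2,r3:-1,r4:-5,r5:Mul2
cycle 19: - // r0:1,r1:2,r2:2,r3:-1,r4:-5,r5:Mul2
cycle 20: CDB Mul2=6 // r0:1,r1:2,r2:2,r3:-1,r4:-5,r5:6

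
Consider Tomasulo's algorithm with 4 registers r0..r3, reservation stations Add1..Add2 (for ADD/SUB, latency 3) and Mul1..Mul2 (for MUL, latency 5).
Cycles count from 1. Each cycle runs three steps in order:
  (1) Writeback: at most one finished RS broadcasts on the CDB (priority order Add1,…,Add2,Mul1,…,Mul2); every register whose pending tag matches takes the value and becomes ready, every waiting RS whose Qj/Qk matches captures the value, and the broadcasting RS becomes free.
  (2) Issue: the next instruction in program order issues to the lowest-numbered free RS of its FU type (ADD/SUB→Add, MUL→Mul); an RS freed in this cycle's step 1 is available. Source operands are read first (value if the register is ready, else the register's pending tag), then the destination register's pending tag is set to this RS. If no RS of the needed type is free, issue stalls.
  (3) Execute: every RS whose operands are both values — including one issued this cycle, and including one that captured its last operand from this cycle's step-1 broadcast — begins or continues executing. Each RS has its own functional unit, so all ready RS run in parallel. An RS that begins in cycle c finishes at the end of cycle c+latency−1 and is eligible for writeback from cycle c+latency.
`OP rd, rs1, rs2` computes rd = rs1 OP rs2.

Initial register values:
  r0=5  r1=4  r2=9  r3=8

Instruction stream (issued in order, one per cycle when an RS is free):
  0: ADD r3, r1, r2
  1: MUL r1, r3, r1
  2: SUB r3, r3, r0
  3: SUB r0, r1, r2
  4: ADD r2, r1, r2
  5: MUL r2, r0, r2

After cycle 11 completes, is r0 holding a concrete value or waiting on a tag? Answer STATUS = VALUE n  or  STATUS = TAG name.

STATUS = TAG Add1

c1: issue ADD r3<-Add1 | r0:5,r1:4,r2:9,r3:Add1
c2: issue MUL r1<-Mul1 | r0:5,r1:Mul1,r2:9,r3:Add1
c3: issue SUB r3<-Add2 | r0:5,r1:Mul1,r2:9,r3:Add2
c4: CDB Add1=13; issue SUB r0<-Add1 | r0:Add1,r1:Mul1,r2:9,r3:Add2
c5: stall | r0:Add1,r1:Mul1,r2:9,r3:Add2
c6: stall | r0:Add1,r1:Mul1,r2:9,r3:Add2
c7: CDB Add2=8; issue ADD r2<-Add2 | r0:Add1,r1:Mul1,r2:Add2,r3:8
c8: issue MUL r2<-Mul2 | r0:Add1,r1:Mul1,r2:Mul2,r3:8
c9: CDB Mul1=52 | r0:Add1,r1:52,r2:Mul2,r3:8
c10: - | r0:Add1,r1:52,r2:Mul2,r3:8
c11: - | r0:Add1,r1:52,r2:Mul2,r3:8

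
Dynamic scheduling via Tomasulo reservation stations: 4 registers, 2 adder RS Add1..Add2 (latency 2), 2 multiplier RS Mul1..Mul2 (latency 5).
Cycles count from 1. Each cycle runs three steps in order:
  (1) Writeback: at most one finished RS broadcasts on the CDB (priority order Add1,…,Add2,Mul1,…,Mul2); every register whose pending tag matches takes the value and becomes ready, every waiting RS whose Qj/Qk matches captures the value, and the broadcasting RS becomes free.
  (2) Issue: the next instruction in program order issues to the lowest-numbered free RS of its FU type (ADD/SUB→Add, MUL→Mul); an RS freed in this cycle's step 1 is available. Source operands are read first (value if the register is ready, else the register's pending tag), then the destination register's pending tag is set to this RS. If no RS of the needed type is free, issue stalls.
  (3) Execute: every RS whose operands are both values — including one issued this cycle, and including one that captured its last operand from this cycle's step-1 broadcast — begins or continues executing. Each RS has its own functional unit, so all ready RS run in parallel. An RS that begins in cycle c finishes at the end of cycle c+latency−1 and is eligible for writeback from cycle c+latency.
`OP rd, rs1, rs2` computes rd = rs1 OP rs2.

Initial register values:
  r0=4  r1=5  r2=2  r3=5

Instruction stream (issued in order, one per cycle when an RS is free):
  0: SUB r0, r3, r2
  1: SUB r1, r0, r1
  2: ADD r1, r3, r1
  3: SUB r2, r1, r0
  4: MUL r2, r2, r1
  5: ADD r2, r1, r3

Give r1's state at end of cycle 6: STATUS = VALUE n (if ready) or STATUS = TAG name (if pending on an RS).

c1: issue SUB r0<-Add1 | r0:Add1,r1:5,r2:2,r3:5
c2: issue SUB r1<-Add2 | r0:Add1,r1:Add2,r2:2,r3:5
c3: CDB Add1=3; issue ADD r1<-Add1 | r0:3,r1:Add1,r2:2,r3:5
c4: stall | r0:3,r1:Add1,r2:2,r3:5
c5: CDB Add2=-2; issue SUB r2<-Add2 | r0:3,r1:Add1,r2:Add2,r3:5
c6: issue MUL r2<-Mul1 | r0:3,r1:Add1,r2:Mul1,r3:5

STATUS = TAG Add1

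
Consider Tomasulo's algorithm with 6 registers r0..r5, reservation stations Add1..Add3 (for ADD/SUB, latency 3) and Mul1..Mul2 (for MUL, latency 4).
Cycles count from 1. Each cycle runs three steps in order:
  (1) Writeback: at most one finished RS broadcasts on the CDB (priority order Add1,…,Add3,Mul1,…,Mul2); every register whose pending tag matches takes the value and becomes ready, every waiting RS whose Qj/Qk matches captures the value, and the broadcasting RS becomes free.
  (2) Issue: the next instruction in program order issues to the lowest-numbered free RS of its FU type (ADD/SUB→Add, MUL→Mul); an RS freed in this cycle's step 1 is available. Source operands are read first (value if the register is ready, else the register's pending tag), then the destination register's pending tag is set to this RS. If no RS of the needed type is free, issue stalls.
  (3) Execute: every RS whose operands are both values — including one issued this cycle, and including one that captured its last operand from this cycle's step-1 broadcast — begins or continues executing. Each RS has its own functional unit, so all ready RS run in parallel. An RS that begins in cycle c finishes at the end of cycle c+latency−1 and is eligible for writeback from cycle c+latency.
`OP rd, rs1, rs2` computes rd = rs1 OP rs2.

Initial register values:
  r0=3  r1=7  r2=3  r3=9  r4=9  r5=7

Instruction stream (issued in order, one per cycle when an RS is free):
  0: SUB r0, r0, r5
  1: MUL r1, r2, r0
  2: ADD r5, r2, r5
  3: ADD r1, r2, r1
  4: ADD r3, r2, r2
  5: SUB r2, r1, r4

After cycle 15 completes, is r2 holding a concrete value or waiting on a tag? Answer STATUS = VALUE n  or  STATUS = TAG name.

c1: issue SUB r0<-Add1 | r0:Add1,r1:7,r2:3,r3:9,r4:9,r5:7
c2: issue MUL r1<-Mul1 | r0:Add1,r1:Mul1,r2:3,r3:9,r4:9,r5:7
c3: issue ADD r5<-Add2 | r0:Add1,r1:Mul1,r2:3,r3:9,r4:9,r5:Add2
c4: CDB Add1=-4; issue ADD r1<-Add1 | r0:-4,r1:Add1,r2:3,r3:9,r4:9,r5:Add2
c5: issue ADD r3<-Add3 | r0:-4,r1:Add1,r2:3,r3:Add3,r4:9,r5:Add2
c6: CDB Add2=10; issue SUB r2<-Add2 | r0:-4,r1:Add1,r2:Add2,r3:Add3,r4:9,r5:10
c7: - | r0:-4,r1:Add1,r2:Add2,r3:Add3,r4:9,r5:10
c8: CDB Add3=6 | r0:-4,r1:Add1,r2:Add2,r3:6,r4:9,r5:10
c9: CDB Mul1=-12 | r0:-4,r1:Add1,r2:Add2,r3:6,r4:9,r5:10
c10: - | r0:-4,r1:Add1,r2:Add2,r3:6,r4:9,r5:10
c11: - | r0:-4,r1:Add1,r2:Add2,r3:6,r4:9,r5:10
c12: CDB Add1=-9 | r0:-4,r1:-9,r2:Add2,r3:6,r4:9,r5:10
c13: - | r0:-4,r1:-9,r2:Add2,r3:6,r4:9,r5:10
c14: - | r0:-4,r1:-9,r2:Add2,r3:6,r4:9,r5:10
c15: CDB Add2=-18 | r0:-4,r1:-9,r2:-18,r3:6,r4:9,r5:10

STATUS = VALUE -18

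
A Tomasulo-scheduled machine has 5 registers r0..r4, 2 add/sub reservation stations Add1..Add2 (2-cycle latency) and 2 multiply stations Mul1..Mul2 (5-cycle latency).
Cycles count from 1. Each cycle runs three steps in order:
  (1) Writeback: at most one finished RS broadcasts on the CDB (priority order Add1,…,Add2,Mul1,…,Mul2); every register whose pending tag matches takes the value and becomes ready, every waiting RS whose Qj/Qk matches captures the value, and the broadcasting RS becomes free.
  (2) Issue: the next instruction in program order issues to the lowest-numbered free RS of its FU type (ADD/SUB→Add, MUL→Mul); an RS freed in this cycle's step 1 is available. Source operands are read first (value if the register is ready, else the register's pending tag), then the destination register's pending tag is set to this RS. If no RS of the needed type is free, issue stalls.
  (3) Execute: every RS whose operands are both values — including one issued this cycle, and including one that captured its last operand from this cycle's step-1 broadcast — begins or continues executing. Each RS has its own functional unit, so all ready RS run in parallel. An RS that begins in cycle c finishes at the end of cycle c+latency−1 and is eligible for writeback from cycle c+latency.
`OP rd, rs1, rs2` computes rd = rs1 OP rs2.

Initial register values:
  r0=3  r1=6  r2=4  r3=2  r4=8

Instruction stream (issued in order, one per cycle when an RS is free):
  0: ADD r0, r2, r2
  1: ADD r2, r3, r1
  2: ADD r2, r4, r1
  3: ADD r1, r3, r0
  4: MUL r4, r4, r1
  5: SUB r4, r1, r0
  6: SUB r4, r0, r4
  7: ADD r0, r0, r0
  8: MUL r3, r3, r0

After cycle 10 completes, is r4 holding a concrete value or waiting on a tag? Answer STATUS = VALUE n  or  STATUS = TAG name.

  c1: issue ADD r0<-Add1  regs: r0:Add1,r1:6,r2:4,r3:2,r4:8
  c2: issue ADD r2<-Add2  regs: r0:Add1,r1:6,r2:Add2,r3:2,r4:8
  c3: CDB Add1=8; issue ADD r2<-Add1  regs: r0:8,r1:6,r2:Add1,r3:2,r4:8
  c4: CDB Add2=8; issue ADD r1<-Add2  regs: r0:8,r1:Add2,r2:Add1,r3:2,r4:8
  c5: CDB Add1=14; issue MUL r4<-Mul1  regs: r0:8,r1:Add2,r2:14,r3:2,r4:Mul1
  c6: CDB Add2=10; issue SUB r4<-Add1  regs: r0:8,r1:10,r2:14,r3:2,r4:Add1
  c7: issue SUB r4<-Add2  regs: r0:8,r1:10,r2:14,r3:2,r4:Add2
  c8: CDB Add1=2; issue ADD r0<-Add1  regs: r0:Add1,r1:10,r2:14,r3:2,r4:Add2
  c9: issue MUL r3<-Mul2  regs: r0:Add1,r1:10,r2:14,r3:Mul2,r4:Add2
  c10: CDB Add1=16  regs: r0:16,r1:10,r2:14,r3:Mul2,r4:Add2

STATUS = TAG Add2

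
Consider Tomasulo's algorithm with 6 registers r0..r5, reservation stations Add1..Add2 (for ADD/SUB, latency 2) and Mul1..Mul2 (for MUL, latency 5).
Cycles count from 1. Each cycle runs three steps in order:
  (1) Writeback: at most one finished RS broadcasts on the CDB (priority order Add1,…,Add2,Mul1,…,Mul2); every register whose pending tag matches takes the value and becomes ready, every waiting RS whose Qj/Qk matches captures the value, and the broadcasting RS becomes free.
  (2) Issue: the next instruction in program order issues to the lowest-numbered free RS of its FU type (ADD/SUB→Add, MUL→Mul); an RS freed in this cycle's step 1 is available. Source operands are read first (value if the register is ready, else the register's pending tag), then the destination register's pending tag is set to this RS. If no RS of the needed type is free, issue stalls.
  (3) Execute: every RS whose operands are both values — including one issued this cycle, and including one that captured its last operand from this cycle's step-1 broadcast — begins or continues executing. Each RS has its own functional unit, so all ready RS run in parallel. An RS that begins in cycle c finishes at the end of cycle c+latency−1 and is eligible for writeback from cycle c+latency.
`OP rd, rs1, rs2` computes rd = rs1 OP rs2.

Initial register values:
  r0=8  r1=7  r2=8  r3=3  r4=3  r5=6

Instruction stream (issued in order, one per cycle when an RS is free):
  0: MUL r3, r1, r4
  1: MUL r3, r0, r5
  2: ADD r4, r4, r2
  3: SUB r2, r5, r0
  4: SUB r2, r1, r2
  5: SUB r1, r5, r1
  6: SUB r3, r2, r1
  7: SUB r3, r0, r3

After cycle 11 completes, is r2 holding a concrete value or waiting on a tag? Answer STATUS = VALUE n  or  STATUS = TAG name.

STATUS = VALUE 9

c1: issue MUL r3<-Mul1 | r0:8,r1:7,r2:8,r3:Mul1,r4:3,r5:6
c2: issue MUL r3<-Mul2 | r0:8,r1:7,r2:8,r3:Mul2,r4:3,r5:6
c3: issue ADD r4<-Add1 | r0:8,r1:7,r2:8,r3:Mul2,r4:Add1,r5:6
c4: issue SUB r2<-Add2 | r0:8,r1:7,r2:Add2,r3:Mul2,r4:Add1,r5:6
c5: CDB Add1=11; issue SUB r2<-Add1 | r0:8,r1:7,r2:Add1,r3:Mul2,r4:11,r5:6
c6: CDB Add2=-2; issue SUB r1<-Add2 | r0:8,r1:Add2,r2:Add1,r3:Mul2,r4:11,r5:6
c7: CDB Mul1=21; stall | r0:8,r1:Add2,r2:Add1,r3:Mul2,r4:11,r5:6
c8: CDB Add1=9; issue SUB r3<-Add1 | r0:8,r1:Add2,r2:9,r3:Add1,r4:11,r5:6
c9: CDB Add2=-1; issue SUB r3<-Add2 | r0:8,r1:-1,r2:9,r3:Add2,r4:11,r5:6
c10: CDB Mul2=48 | r0:8,r1:-1,r2:9,r3:Add2,r4:11,r5:6
c11: CDB Add1=10 | r0:8,r1:-1,r2:9,r3:Add2,r4:11,r5:6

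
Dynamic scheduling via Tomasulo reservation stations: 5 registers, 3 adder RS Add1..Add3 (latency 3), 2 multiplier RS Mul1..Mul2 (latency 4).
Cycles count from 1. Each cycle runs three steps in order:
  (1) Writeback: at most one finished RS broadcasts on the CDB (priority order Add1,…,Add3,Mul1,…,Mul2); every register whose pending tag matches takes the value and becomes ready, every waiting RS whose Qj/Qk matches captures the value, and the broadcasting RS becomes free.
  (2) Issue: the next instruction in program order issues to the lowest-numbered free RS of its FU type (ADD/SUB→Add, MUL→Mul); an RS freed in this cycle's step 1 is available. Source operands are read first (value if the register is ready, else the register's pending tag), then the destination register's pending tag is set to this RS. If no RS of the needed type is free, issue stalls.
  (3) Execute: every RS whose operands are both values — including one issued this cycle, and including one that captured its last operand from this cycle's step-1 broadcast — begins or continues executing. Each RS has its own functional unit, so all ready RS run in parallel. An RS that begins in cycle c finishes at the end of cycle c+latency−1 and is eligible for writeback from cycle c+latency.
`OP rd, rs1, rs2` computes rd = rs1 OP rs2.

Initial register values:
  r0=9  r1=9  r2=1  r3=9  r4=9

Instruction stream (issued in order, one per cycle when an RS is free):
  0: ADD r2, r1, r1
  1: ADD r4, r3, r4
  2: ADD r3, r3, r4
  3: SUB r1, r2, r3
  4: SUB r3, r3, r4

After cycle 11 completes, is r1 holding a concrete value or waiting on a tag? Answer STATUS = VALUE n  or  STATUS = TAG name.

cycle 1: issue ADD r2<-Add1 // r0:9,r1:9,r2:Add1,r3:9,r4:9
cycle 2: issue ADD r4<-Add2 // r0:9,r1:9,r2:Add1,r3:9,r4:Add2
cycle 3: issue ADD r3<-Add3 // r0:9,r1:9,r2:Add1,r3:Add3,r4:Add2
cycle 4: CDB Add1=18; issue SUB r1<-Add1 // r0:9,r1:Add1,r2:18,r3:Add3,r4:Add2
cycle 5: CDB Add2=18; issue SUB r3<-Add2 // r0:9,r1:Add1,r2:18,r3:Add2,r4:18
cycle 6: - // r0:9,r1:Add1,r2:18,r3:Add2,r4:18
cycle 7: - // r0:9,r1:Add1,r2:18,r3:Add2,r4:18
cycle 8: CDB Add3=27 // r0:9,r1:Add1,r2:18,r3:Add2,r4:18
cycle 9: - // r0:9,r1:Add1,r2:18,r3:Add2,r4:18
cycle 10: - // r0:9,r1:Add1,r2:18,r3:Add2,r4:18
cycle 11: CDB Add1=-9 // r0:9,r1:-9,r2:18,r3:Add2,r4:18

STATUS = VALUE -9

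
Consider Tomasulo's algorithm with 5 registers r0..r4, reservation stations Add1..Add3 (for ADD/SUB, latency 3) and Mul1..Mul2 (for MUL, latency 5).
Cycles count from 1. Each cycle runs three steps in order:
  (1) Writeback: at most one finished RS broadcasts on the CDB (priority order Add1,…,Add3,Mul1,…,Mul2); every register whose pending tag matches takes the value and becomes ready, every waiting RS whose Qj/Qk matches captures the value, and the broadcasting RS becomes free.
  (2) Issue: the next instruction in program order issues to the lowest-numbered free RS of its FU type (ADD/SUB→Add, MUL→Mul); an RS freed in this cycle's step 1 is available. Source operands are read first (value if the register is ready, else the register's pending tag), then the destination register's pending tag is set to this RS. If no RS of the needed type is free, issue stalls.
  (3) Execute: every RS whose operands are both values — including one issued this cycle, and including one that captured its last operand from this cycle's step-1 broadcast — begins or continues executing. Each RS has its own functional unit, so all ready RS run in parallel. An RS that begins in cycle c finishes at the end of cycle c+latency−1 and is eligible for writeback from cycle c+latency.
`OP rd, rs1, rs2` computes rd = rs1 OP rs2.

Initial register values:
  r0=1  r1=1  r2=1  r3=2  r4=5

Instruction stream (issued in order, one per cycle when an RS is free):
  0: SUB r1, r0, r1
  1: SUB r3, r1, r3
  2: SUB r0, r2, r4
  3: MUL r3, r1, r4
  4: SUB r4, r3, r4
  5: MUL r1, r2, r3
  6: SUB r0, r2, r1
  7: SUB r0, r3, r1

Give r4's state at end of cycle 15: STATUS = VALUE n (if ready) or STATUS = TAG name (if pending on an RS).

STATUS = VALUE -5

c1: issue SUB r1<-Add1 | r0:1,r1:Add1,r2:1,r3:2,r4:5
c2: issue SUB r3<-Add2 | r0:1,r1:Add1,r2:1,r3:Add2,r4:5
c3: issue SUB r0<-Add3 | r0:Add3,r1:Add1,r2:1,r3:Add2,r4:5
c4: CDB Add1=0; issue MUL r3<-Mul1 | r0:Add3,r1:0,r2:1,r3:Mul1,r4:5
c5: issue SUB r4<-Add1 | r0:Add3,r1:0,r2:1,r3:Mul1,r4:Add1
c6: CDB Add3=-4; issue MUL r1<-Mul2 | r0:-4,r1:Mul2,r2:1,r3:Mul1,r4:Add1
c7: CDB Add2=-2; issue SUB r0<-Add2 | r0:Add2,r1:Mul2,r2:1,r3:Mul1,r4:Add1
c8: issue SUB r0<-Add3 | r0:Add3,r1:Mul2,r2:1,r3:Mul1,r4:Add1
c9: CDB Mul1=0 | r0:Add3,r1:Mul2,r2:1,r3:0,r4:Add1
c10: - | r0:Add3,r1:Mul2,r2:1,r3:0,r4:Add1
c11: - | r0:Add3,r1:Mul2,r2:1,r3:0,r4:Add1
c12: CDB Add1=-5 | r0:Add3,r1:Mul2,r2:1,r3:0,r4:-5
c13: - | r0:Add3,r1:Mul2,r2:1,r3:0,r4:-5
c14: CDB Mul2=0 | r0:Add3,r1:0,r2:1,r3:0,r4:-5
c15: - | r0:Add3,r1:0,r2:1,r3:0,r4:-5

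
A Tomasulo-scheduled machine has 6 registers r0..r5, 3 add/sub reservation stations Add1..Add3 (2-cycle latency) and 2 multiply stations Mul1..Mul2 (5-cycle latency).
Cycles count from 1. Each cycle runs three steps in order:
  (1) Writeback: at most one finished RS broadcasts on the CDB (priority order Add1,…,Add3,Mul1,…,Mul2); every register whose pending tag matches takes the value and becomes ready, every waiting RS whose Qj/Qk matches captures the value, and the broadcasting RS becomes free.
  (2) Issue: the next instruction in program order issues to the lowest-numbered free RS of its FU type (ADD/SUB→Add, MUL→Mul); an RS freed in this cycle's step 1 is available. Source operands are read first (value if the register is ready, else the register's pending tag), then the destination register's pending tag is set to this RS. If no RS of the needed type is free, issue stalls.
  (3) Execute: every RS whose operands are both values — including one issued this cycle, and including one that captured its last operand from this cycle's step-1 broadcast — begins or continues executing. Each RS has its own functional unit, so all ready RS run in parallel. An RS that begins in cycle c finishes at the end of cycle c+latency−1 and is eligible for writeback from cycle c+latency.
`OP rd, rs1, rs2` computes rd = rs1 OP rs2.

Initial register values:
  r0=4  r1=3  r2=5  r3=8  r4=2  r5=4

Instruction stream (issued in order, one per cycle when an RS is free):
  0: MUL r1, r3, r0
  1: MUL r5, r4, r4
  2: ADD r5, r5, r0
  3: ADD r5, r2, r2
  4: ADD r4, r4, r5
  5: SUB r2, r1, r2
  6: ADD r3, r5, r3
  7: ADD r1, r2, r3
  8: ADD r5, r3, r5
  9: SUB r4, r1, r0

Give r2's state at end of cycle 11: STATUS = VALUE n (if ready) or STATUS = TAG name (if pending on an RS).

STATUS = VALUE 27

c1: issue MUL r1<-Mul1 | r0:4,r1:Mul1,r2:5,r3:8,r4:2,r5:4
c2: issue MUL r5<-Mul2 | r0:4,r1:Mul1,r2:5,r3:8,r4:2,r5:Mul2
c3: issue ADD r5<-Add1 | r0:4,r1:Mul1,r2:5,r3:8,r4:2,r5:Add1
c4: issue ADD r5<-Add2 | r0:4,r1:Mul1,r2:5,r3:8,r4:2,r5:Add2
c5: issue ADD r4<-Add3 | r0:4,r1:Mul1,r2:5,r3:8,r4:Add3,r5:Add2
c6: CDB Add2=10; issue SUB r2<-Add2 | r0:4,r1:Mul1,r2:Add2,r3:8,r4:Add3,r5:10
c7: CDB Mul1=32; stall | r0:4,r1:32,r2:Add2,r3:8,r4:Add3,r5:10
c8: CDB Add3=12; issue ADD r3<-Add3 | r0:4,r1:32,r2:Add2,r3:Add3,r4:12,r5:10
c9: CDB Add2=27; issue ADD r1<-Add2 | r0:4,r1:Add2,r2:27,r3:Add3,r4:12,r5:10
c10: CDB Add3=18; issue ADD r5<-Add3 | r0:4,r1:Add2,r2:27,r3:18,r4:12,r5:Add3
c11: CDB Mul2=4; stall | r0:4,r1:Add2,r2:27,r3:18,r4:12,r5:Add3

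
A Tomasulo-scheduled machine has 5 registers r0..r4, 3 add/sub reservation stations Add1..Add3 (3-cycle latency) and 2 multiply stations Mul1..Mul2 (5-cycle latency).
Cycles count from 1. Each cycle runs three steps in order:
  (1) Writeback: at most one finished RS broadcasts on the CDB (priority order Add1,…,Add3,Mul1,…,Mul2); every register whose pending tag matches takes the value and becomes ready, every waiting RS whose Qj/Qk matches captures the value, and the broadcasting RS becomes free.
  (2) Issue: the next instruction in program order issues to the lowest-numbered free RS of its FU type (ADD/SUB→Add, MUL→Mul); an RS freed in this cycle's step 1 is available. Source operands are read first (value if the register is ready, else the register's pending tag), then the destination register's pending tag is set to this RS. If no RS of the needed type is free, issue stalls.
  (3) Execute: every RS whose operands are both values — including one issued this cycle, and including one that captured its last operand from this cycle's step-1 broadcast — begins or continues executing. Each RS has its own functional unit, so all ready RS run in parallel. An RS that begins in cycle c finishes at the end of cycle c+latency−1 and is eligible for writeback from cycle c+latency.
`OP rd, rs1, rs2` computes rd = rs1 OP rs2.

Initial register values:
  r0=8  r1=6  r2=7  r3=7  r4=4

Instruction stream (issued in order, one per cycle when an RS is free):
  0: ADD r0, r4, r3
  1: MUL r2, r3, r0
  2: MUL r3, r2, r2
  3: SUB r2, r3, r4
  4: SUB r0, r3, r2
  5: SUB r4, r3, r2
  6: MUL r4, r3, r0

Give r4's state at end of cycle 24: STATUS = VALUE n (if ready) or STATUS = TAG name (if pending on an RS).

cycle 1: issue ADD r0<-Add1 // r0:Add1,r1:6,r2:7,r3:7,r4:4
cycle 2: issue MUL r2<-Mul1 // r0:Add1,r1:6,r2:Mul1,r3:7,r4:4
cycle 3: issue MUL r3<-Mul2 // r0:Add1,r1:6,r2:Mul1,r3:Mul2,r4:4
cycle 4: CDB Add1=11; issue SUB r2<-Add1 // r0:11,r1:6,r2:Add1,r3:Mul2,r4:4
cycle 5: issue SUB r0<-Add2 // r0:Add2,r1:6,r2:Add1,r3:Mul2,r4:4
cycle 6: issue SUB r4<-Add3 // r0:Add2,r1:6,r2:Add1,r3:Mul2,r4:Add3
cycle 7: stall // r0:Add2,r1:6,r2:Add1,r3:Mul2,r4:Add3
cycle 8: stall // r0:Add2,r1:6,r2:Add1,r3:Mul2,r4:Add3
cycle 9: CDB Mul1=77; issue MUL r4<-Mul1 // r0:Add2,r1:6,r2:Add1,r3:Mul2,r4:Mul1
cycle 10: - // r0:Add2,r1:6,r2:Add1,r3:Mul2,r4:Mul1
cycle 11: - // r0:Add2,r1:6,r2:Add1,r3:Mul2,r4:Mul1
cycle 12: - // r0:Add2,r1:6,r2:Add1,r3:Mul2,r4:Mul1
cycle 13: - // r0:Add2,r1:6,r2:Add1,r3:Mul2,r4:Mul1
cycle 14: CDB Mul2=5929 // r0:Add2,r1:6,r2:Add1,r3:5929,r4:Mul1
cycle 15: - // r0:Add2,r1:6,r2:Add1,r3:5929,r4:Mul1
cycle 16: - // r0:Add2,r1:6,r2:Add1,r3:5929,r4:Mul1
cycle 17: CDB Add1=5925 // r0:Add2,r1:6,r2:5925,r3:5929,r4:Mul1
cycle 18: - // r0:Add2,r1:6,r2:5925,r3:5929,r4:Mul1
cycle 19: - // r0:Add2,r1:6,r2:5925,r3:5929,r4:Mul1
cycle 20: CDB Add2=4 // r0:4,r1:6,r2:5925,r3:5929,r4:Mul1
cycle 21: CDB Add3=4 // r0:4,r1:6,r2:5925,r3:5929,r4:Mul1
cycle 22: - // r0:4,r1:6,r2:5925,r3:5929,r4:Mul1
cycle 23: - // r0:4,r1:6,r2:5925,r3:5929,r4:Mul1
cycle 24: - // r0:4,r1:6,r2:5925,r3:5929,r4:Mul1

STATUS = TAG Mul1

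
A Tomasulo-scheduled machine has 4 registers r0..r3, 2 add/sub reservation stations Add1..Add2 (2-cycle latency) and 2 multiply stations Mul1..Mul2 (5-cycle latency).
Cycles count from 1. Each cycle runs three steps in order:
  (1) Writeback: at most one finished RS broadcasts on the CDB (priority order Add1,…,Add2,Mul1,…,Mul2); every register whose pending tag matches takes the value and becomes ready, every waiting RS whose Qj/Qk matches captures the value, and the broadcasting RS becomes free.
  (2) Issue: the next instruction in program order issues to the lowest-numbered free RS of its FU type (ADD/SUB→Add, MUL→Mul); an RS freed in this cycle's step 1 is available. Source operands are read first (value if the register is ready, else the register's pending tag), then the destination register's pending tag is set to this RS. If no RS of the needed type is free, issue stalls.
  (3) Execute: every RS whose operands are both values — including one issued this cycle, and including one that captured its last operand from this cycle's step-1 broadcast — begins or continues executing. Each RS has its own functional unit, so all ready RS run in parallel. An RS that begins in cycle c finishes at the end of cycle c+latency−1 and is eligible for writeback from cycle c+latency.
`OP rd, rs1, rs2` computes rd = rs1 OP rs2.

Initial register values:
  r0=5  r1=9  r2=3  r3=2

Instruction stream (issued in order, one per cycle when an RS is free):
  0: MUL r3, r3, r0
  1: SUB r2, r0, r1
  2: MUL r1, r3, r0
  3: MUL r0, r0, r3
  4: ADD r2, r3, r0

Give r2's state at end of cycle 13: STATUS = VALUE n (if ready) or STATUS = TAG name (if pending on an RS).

c1: issue MUL r3<-Mul1 | r0:5,r1:9,r2:3,r3:Mul1
c2: issue SUB r2<-Add1 | r0:5,r1:9,r2:Add1,r3:Mul1
c3: issue MUL r1<-Mul2 | r0:5,r1:Mul2,r2:Add1,r3:Mul1
c4: CDB Add1=-4; stall | r0:5,r1:Mul2,r2:-4,r3:Mul1
c5: stall | r0:5,r1:Mul2,r2:-4,r3:Mul1
c6: CDB Mul1=10; issue MUL r0<-Mul1 | r0:Mul1,r1:Mul2,r2:-4,r3:10
c7: issue ADD r2<-Add1 | r0:Mul1,r1:Mul2,r2:Add1,r3:10
c8: - | r0:Mul1,r1:Mul2,r2:Add1,r3:10
c9: - | r0:Mul1,r1:Mul2,r2:Add1,r3:10
c10: - | r0:Mul1,r1:Mul2,r2:Add1,r3:10
c11: CDB Mul1=50 | r0:50,r1:Mul2,r2:Add1,r3:10
c12: CDB Mul2=50 | r0:50,r1:50,r2:Add1,r3:10
c13: CDB Add1=60 | r0:50,r1:50,r2:60,r3:10

STATUS = VALUE 60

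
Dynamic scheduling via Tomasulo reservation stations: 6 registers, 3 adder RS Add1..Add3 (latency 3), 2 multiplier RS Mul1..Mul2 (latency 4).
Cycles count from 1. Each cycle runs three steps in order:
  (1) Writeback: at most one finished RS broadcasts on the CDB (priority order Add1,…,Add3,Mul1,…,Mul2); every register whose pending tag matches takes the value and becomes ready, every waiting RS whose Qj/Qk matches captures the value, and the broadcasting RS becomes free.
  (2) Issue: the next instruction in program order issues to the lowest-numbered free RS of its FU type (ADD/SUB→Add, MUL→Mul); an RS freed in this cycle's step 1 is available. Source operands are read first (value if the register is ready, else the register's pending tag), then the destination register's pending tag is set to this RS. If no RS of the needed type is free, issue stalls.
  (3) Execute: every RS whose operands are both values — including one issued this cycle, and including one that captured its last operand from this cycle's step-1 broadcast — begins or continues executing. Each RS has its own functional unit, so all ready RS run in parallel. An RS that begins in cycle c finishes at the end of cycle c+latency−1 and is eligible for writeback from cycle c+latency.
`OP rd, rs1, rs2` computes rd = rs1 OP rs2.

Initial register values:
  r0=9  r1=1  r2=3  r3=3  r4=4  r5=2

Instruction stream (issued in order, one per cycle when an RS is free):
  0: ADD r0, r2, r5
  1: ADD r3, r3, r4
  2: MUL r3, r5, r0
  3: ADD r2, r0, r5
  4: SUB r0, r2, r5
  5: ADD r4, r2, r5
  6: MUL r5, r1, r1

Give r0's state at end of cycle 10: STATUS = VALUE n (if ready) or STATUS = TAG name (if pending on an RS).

  c1: issue ADD r0<-Add1  regs: r0:Add1,r1:1,r2:3,r3:3,r4:4,r5:2
  c2: issue ADD r3<-Add2  regs: r0:Add1,r1:1,r2:3,r3:Add2,r4:4,r5:2
  c3: issue MUL r3<-Mul1  regs: r0:Add1,r1:1,r2:3,r3:Mul1,r4:4,r5:2
  c4: CDB Add1=5; issue ADD r2<-Add1  regs: r0:5,r1:1,r2:Add1,r3:Mul1,r4:4,r5:2
  c5: CDB Add2=7; issue SUB r0<-Add2  regs: r0:Add2,r1:1,r2:Add1,r3:Mul1,r4:4,r5:2
  c6: issue ADD r4<-Add3  regs: r0:Add2,r1:1,r2:Add1,r3:Mul1,r4:Add3,r5:2
  c7: CDB Add1=7; issue MUL r5<-Mul2  regs: r0:Add2,r1:1,r2:7,r3:Mul1,r4:Add3,r5:Mul2
  c8: CDB Mul1=10  regs: r0:Add2,r1:1,r2:7,r3:10,r4:Add3,r5:Mul2
  c9: -  regs: r0:Add2,r1:1,r2:7,r3:10,r4:Add3,r5:Mul2
  c10: CDB Add2=5  regs: r0:5,r1:1,r2:7,r3:10,r4:Add3,r5:Mul2

STATUS = VALUE 5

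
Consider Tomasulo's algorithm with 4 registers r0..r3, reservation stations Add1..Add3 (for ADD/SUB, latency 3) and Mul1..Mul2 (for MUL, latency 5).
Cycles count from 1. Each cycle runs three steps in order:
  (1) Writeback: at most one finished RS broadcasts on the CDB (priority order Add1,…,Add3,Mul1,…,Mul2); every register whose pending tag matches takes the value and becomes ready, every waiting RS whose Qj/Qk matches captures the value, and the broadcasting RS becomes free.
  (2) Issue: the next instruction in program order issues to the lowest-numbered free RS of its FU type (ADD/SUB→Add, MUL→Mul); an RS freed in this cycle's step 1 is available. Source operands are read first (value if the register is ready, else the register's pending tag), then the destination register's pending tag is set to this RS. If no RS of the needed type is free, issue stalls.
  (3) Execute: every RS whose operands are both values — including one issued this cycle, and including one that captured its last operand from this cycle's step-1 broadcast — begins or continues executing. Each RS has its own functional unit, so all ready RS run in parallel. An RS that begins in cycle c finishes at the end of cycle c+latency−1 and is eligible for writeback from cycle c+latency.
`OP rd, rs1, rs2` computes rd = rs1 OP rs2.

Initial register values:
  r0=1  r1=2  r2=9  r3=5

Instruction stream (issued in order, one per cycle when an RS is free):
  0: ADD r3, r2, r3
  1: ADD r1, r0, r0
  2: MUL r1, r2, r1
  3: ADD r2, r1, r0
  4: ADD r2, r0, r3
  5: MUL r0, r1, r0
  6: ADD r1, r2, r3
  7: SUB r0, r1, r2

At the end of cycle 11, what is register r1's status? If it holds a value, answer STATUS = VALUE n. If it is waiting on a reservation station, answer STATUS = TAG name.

STATUS = VALUE 29

cycle 1: issue ADD r3<-Add1 // r0:1,r1:2,r2:9,r3:Add1
cycle 2: issue ADD r1<-Add2 // r0:1,r1:Add2,r2:9,r3:Add1
cycle 3: issue MUL r1<-Mul1 // r0:1,r1:Mul1,r2:9,r3:Add1
cycle 4: CDB Add1=14; issue ADD r2<-Add1 // r0:1,r1:Mul1,r2:Add1,r3:14
cycle 5: CDB Add2=2; issue ADD r2<-Add2 // r0:1,r1:Mul1,r2:Add2,r3:14
cycle 6: issue MUL r0<-Mul2 // r0:Mul2,r1:Mul1,r2:Add2,r3:14
cycle 7: issue ADD r1<-Add3 // r0:Mul2,r1:Add3,r2:Add2,r3:14
cycle 8: CDB Add2=15; issue SUB r0<-Add2 // r0:Add2,r1:Add3,r2:15,r3:14
cycle 9: - // r0:Add2,r1:Add3,r2:15,r3:14
cycle 10: CDB Mul1=18 // r0:Add2,r1:Add3,r2:15,r3:14
cycle 11: CDB Add3=29 // r0:Add2,r1:29,r2:15,r3:14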